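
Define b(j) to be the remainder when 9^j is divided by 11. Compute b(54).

Computing terms: b(0) = 1, b(1) = 9, b(2) = 4, b(3) = 3, b(4) = 5, b(5) = 1.
Since b(5) = b(0) = 1, the sequence is periodic with period 5.
(54 - 0) mod 5 = 4, so b(54) = b(4) = 5.

5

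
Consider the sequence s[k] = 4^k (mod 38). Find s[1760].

36

We have s[1] = 4; s[2] = 16; s[3] = 26; s[4] = 28; s[5] = 36; s[6] = 30; s[7] = 6; s[8] = 24; s[9] = 20; s[10] = 4.
The sequence repeats with period 9.
(1760 - 1) mod 9 = 4, so s[1760] = s[5] = 36.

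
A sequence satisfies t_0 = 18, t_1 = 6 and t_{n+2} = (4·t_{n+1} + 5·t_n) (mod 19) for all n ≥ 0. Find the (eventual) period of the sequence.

Computing terms: t_0 = 18,  t_1 = 6,  t_2 = 0,  t_3 = 11,  t_4 = 6,  t_5 = 3,  t_6 = 4,  t_7 = 12,  t_8 = 11,  t_9 = 9,  t_{10} = 15,  t_{11} = 10,  t_{12} = 1,  t_{13} = 16,  t_{14} = 12,  t_{15} = 14,  t_{16} = 2,  t_{17} = 2,  t_{18} = 18,  t_{19} = 6.
The sequence repeats with period 18.

18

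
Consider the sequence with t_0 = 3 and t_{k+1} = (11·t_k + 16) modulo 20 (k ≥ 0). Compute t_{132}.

15

t_0 = 3, t_1 = 9, t_2 = 15, t_3 = 1, t_4 = 7, t_5 = 13, t_6 = 19, t_7 = 5, t_8 = 11, t_9 = 17, t_{10} = 3.
The sequence repeats with period 10.
So t_{132} = t_{0 + ((132-0) mod 10)} = t_2 = 15.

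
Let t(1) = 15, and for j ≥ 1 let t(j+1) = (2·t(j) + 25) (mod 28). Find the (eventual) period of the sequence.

We have t(1) = 15,  t(2) = 27,  t(3) = 23,  t(4) = 15.
The sequence repeats with period 3.

3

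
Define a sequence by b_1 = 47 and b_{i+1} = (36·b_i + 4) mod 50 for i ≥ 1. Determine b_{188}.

0

Computing terms: b_1 = 47, b_2 = 46, b_3 = 10, b_4 = 14, b_5 = 8, b_6 = 42, b_7 = 16, b_8 = 30, b_9 = 34, b_{10} = 28, b_{11} = 12, b_{12} = 36, b_{13} = 0, b_{14} = 4, b_{15} = 48, b_{16} = 32, b_{17} = 6, b_{18} = 20, b_{19} = 24, b_{20} = 18, b_{21} = 2, b_{22} = 26, b_{23} = 40, b_{24} = 44, b_{25} = 38, b_{26} = 22, b_{27} = 46.
Since b_{27} = b_2 = 46, the sequence is eventually periodic: after a pre-period of length 1 it cycles with period 25.
For i ≥ 2, b_i depends only on (i - 2) mod 25. (188 - 2) mod 25 = 11, so b_{188} = b_{13} = 0.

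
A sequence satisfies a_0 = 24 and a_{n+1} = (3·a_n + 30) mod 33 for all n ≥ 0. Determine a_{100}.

a_0 = 24,  a_1 = 3,  a_2 = 6,  a_3 = 15,  a_4 = 9,  a_5 = 24.
The sequence repeats with period 5.
So a_{100} = a_{0 + ((100-0) mod 5)} = a_0 = 24.

24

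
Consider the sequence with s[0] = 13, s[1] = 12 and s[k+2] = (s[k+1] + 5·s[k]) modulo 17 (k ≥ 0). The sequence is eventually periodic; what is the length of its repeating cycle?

16

We have s[0] = 13,  s[1] = 12,  s[2] = 9,  s[3] = 1,  s[4] = 12,  s[5] = 0,  s[6] = 9,  s[7] = 9,  s[8] = 3,  s[9] = 14,  s[10] = 12,  s[11] = 14,  s[12] = 6,  s[13] = 8,  s[14] = 4,  s[15] = 10,  s[16] = 13,  s[17] = 12.
The sequence repeats with period 16.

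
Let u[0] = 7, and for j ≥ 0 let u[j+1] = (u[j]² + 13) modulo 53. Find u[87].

49

Computing terms: u[0] = 7,  u[1] = 9,  u[2] = 41,  u[3] = 51,  u[4] = 17,  u[5] = 37,  u[6] = 4,  u[7] = 29,  u[8] = 6,  u[9] = 49,  u[10] = 29.
Since u[10] = u[7] = 29, the sequence is eventually periodic: after a pre-period of length 7 it cycles with period 3.
For j ≥ 7, u[j] depends only on (j - 7) mod 3. (87 - 7) mod 3 = 2, so u[87] = u[9] = 49.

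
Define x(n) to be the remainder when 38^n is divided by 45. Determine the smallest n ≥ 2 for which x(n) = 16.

Computing terms: x(1) = 38, x(2) = 4, x(3) = 17, x(4) = 16, x(5) = 23, x(6) = 19, x(7) = 2, x(8) = 31, x(9) = 8, x(10) = 34, x(11) = 32, x(12) = 1, x(13) = 38.
Since x(13) = x(1) = 38, the sequence is periodic with period 12.
The value 16 first appears (with n ≥ 2) at x(4).

4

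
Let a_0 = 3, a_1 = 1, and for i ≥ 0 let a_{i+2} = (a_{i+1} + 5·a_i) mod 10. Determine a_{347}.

6

We have a_0 = 3,  a_1 = 1,  a_2 = 6,  a_3 = 1,  a_4 = 1,  a_5 = 6.
Since (a_4, a_5) = (a_1, a_2) = (1, 6) (two consecutive terms determine the rest), the sequence is eventually periodic: after a pre-period of length 1 it cycles with period 3.
For i ≥ 1, a_i depends only on (i - 1) mod 3. (347 - 1) mod 3 = 1, so a_{347} = a_2 = 6.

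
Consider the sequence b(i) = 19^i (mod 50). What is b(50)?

1

Computing terms: b(1) = 19, b(2) = 11, b(3) = 9, b(4) = 21, b(5) = 49, b(6) = 31, b(7) = 39, b(8) = 41, b(9) = 29, b(10) = 1, b(11) = 19.
Since b(11) = b(1) = 19, the sequence is periodic with period 10.
(50 - 1) mod 10 = 9, so b(50) = b(10) = 1.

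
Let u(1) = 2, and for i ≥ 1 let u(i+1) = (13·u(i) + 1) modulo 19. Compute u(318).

Listing terms: u(1) = 2; u(2) = 8; u(3) = 10; u(4) = 17; u(5) = 13; u(6) = 18; u(7) = 7; u(8) = 16; u(9) = 0; u(10) = 1; u(11) = 14; u(12) = 12; u(13) = 5; u(14) = 9; u(15) = 4; u(16) = 15; u(17) = 6; u(18) = 3; u(19) = 2.
Since u(19) = u(1) = 2, the sequence is periodic with period 18.
(318 - 1) mod 18 = 11, so u(318) = u(12) = 12.

12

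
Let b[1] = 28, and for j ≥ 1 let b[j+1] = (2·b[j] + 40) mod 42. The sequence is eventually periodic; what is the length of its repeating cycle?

6

We have b[1] = 28,  b[2] = 12,  b[3] = 22,  b[4] = 0,  b[5] = 40,  b[6] = 36,  b[7] = 28.
The sequence repeats with period 6.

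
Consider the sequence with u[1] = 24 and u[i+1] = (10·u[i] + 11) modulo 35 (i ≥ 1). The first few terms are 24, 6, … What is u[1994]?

Computing terms: u[1] = 24, u[2] = 6, u[3] = 1, u[4] = 21, u[5] = 11, u[6] = 16, u[7] = 31, u[8] = 6.
Since u[8] = u[2] = 6, the sequence is eventually periodic: after a pre-period of length 1 it cycles with period 6.
For i ≥ 2, u[i] depends only on (i - 2) mod 6. (1994 - 2) mod 6 = 0, so u[1994] = u[2] = 6.

6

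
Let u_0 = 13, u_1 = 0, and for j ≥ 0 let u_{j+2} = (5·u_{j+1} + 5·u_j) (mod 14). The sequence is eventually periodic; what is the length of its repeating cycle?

Computing terms: u_0 = 13; u_1 = 0; u_2 = 9; u_3 = 3; u_4 = 4; u_5 = 7; u_6 = 13; u_7 = 2; u_8 = 5; u_9 = 7; u_{10} = 4; u_{11} = 13; u_{12} = 1; u_{13} = 0; u_{14} = 5; u_{15} = 11; u_{16} = 10; u_{17} = 7; u_{18} = 1; u_{19} = 12; u_{20} = 9; u_{21} = 7; u_{22} = 10; u_{23} = 1; u_{24} = 13; u_{25} = 0.
Since (u_{24}, u_{25}) = (u_0, u_1) = (13, 0) (two consecutive terms determine the rest), the sequence is periodic with period 24.

24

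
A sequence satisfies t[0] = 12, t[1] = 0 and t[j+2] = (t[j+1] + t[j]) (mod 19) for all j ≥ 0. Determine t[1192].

5

We have t[0] = 12, t[1] = 0, t[2] = 12, t[3] = 12, t[4] = 5, t[5] = 17, t[6] = 3, t[7] = 1, t[8] = 4, t[9] = 5, t[10] = 9, t[11] = 14, t[12] = 4, t[13] = 18, t[14] = 3, t[15] = 2, t[16] = 5, t[17] = 7, t[18] = 12, t[19] = 0.
Since (t[18], t[19]) = (t[0], t[1]) = (12, 0) (two consecutive terms determine the rest), the sequence is periodic with period 18.
So t[1192] = t[0 + ((1192-0) mod 18)] = t[4] = 5.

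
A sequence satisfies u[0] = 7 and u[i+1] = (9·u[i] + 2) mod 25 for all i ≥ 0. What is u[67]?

u[0] = 7,  u[1] = 15,  u[2] = 12,  u[3] = 10,  u[4] = 17,  u[5] = 5,  u[6] = 22,  u[7] = 0,  u[8] = 2,  u[9] = 20,  u[10] = 7.
The sequence repeats with period 10.
(67 - 0) mod 10 = 7, so u[67] = u[7] = 0.

0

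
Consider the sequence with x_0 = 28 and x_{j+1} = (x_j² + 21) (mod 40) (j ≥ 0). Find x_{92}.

6

Listing terms: x_0 = 28; x_1 = 5; x_2 = 6; x_3 = 17; x_4 = 30; x_5 = 1; x_6 = 22; x_7 = 25; x_8 = 6.
Since x_8 = x_2 = 6, the sequence is eventually periodic: after a pre-period of length 2 it cycles with period 6.
For j ≥ 2, x_j depends only on (j - 2) mod 6. (92 - 2) mod 6 = 0, so x_{92} = x_2 = 6.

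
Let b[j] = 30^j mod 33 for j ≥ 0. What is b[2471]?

Computing terms: b[0] = 1; b[1] = 30; b[2] = 9; b[3] = 6; b[4] = 15; b[5] = 21; b[6] = 3; b[7] = 24; b[8] = 27; b[9] = 18; b[10] = 12; b[11] = 30.
Since b[11] = b[1] = 30, the sequence is eventually periodic: after a pre-period of length 1 it cycles with period 10.
For j ≥ 1, b[j] depends only on (j - 1) mod 10. (2471 - 1) mod 10 = 0, so b[2471] = b[1] = 30.

30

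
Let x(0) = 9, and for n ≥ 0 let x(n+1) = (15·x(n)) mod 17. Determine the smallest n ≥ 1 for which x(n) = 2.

2

We have x(0) = 9; x(1) = 16; x(2) = 2; x(3) = 13; x(4) = 8; x(5) = 1; x(6) = 15; x(7) = 4; x(8) = 9.
The sequence repeats with period 8.
The value 2 first appears (with n ≥ 1) at x(2).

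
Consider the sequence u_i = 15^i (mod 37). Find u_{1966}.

28

u_0 = 1, u_1 = 15, u_2 = 3, u_3 = 8, u_4 = 9, u_5 = 24, u_6 = 27, u_7 = 35, u_8 = 7, u_9 = 31, u_{10} = 21, u_{11} = 19, u_{12} = 26, u_{13} = 20, u_{14} = 4, u_{15} = 23, u_{16} = 12, u_{17} = 32, u_{18} = 36, u_{19} = 22, u_{20} = 34, u_{21} = 29, u_{22} = 28, u_{23} = 13, u_{24} = 10, u_{25} = 2, u_{26} = 30, u_{27} = 6, u_{28} = 16, u_{29} = 18, u_{30} = 11, u_{31} = 17, u_{32} = 33, u_{33} = 14, u_{34} = 25, u_{35} = 5, u_{36} = 1.
Since u_{36} = u_0 = 1, the sequence is periodic with period 36.
So u_{1966} = u_{0 + ((1966-0) mod 36)} = u_{22} = 28.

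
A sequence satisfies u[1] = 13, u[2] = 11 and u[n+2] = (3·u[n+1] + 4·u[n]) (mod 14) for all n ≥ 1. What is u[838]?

u[1] = 13, u[2] = 11, u[3] = 1, u[4] = 5, u[5] = 5, u[6] = 7, u[7] = 13, u[8] = 11.
The sequence repeats with period 6.
So u[838] = u[1 + ((838-1) mod 6)] = u[4] = 5.

5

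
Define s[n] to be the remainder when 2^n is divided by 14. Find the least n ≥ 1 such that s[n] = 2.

1

Listing terms: s[0] = 1,  s[1] = 2,  s[2] = 4,  s[3] = 8,  s[4] = 2.
Since s[4] = s[1] = 2, the sequence is eventually periodic: after a pre-period of length 1 it cycles with period 3.
The value 2 first appears (with n ≥ 1) at s[1].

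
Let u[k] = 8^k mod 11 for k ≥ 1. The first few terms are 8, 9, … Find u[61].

8

Listing terms: u[1] = 8,  u[2] = 9,  u[3] = 6,  u[4] = 4,  u[5] = 10,  u[6] = 3,  u[7] = 2,  u[8] = 5,  u[9] = 7,  u[10] = 1,  u[11] = 8.
The sequence repeats with period 10.
(61 - 1) mod 10 = 0, so u[61] = u[1] = 8.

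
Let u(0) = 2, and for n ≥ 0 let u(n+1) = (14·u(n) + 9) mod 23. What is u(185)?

Computing terms: u(0) = 2, u(1) = 14, u(2) = 21, u(3) = 4, u(4) = 19, u(5) = 22, u(6) = 18, u(7) = 8, u(8) = 6, u(9) = 1, u(10) = 0, u(11) = 9, u(12) = 20, u(13) = 13, u(14) = 7, u(15) = 15, u(16) = 12, u(17) = 16, u(18) = 3, u(19) = 5, u(20) = 10, u(21) = 11, u(22) = 2.
The sequence repeats with period 22.
(185 - 0) mod 22 = 9, so u(185) = u(9) = 1.

1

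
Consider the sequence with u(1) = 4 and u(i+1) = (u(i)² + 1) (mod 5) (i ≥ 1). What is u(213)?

Listing terms: u(1) = 4, u(2) = 2, u(3) = 0, u(4) = 1, u(5) = 2.
Since u(5) = u(2) = 2, the sequence is eventually periodic: after a pre-period of length 1 it cycles with period 3.
For i ≥ 2, u(i) depends only on (i - 2) mod 3. (213 - 2) mod 3 = 1, so u(213) = u(3) = 0.

0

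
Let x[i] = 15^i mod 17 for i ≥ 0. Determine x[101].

Listing terms: x[0] = 1; x[1] = 15; x[2] = 4; x[3] = 9; x[4] = 16; x[5] = 2; x[6] = 13; x[7] = 8; x[8] = 1.
Since x[8] = x[0] = 1, the sequence is periodic with period 8.
So x[101] = x[0 + ((101-0) mod 8)] = x[5] = 2.

2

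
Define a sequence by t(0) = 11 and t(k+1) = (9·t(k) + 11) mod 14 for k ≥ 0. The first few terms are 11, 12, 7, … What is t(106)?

Computing terms: t(0) = 11,  t(1) = 12,  t(2) = 7,  t(3) = 4,  t(4) = 5,  t(5) = 0,  t(6) = 11.
The sequence repeats with period 6.
(106 - 0) mod 6 = 4, so t(106) = t(4) = 5.

5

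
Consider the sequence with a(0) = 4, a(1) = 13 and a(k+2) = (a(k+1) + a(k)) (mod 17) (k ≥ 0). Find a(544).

Computing terms: a(0) = 4, a(1) = 13, a(2) = 0, a(3) = 13, a(4) = 13, a(5) = 9, a(6) = 5, a(7) = 14, a(8) = 2, a(9) = 16, a(10) = 1, a(11) = 0, a(12) = 1, a(13) = 1, a(14) = 2, a(15) = 3, a(16) = 5, a(17) = 8, a(18) = 13, a(19) = 4, a(20) = 0, a(21) = 4, a(22) = 4, a(23) = 8, a(24) = 12, a(25) = 3, a(26) = 15, a(27) = 1, a(28) = 16, a(29) = 0, a(30) = 16, a(31) = 16, a(32) = 15, a(33) = 14, a(34) = 12, a(35) = 9, a(36) = 4, a(37) = 13.
Since (a(36), a(37)) = (a(0), a(1)) = (4, 13) (two consecutive terms determine the rest), the sequence is periodic with period 36.
So a(544) = a(0 + ((544-0) mod 36)) = a(4) = 13.

13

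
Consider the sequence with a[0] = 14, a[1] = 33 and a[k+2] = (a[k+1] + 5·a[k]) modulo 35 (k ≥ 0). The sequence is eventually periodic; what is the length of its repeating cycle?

21

Listing terms: a[0] = 14, a[1] = 33, a[2] = 33, a[3] = 23, a[4] = 13, a[5] = 23, a[6] = 18, a[7] = 28, a[8] = 13, a[9] = 13, a[10] = 8, a[11] = 3, a[12] = 8, a[13] = 23, a[14] = 28, a[15] = 3, a[16] = 3, a[17] = 18, a[18] = 33, a[19] = 18, a[20] = 8, a[21] = 28, a[22] = 33, a[23] = 33.
Since (a[22], a[23]) = (a[1], a[2]) = (33, 33) (two consecutive terms determine the rest), the sequence is eventually periodic: after a pre-period of length 1 it cycles with period 21.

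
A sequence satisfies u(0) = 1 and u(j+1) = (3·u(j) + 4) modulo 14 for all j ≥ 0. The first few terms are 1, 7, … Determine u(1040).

11

We have u(0) = 1, u(1) = 7, u(2) = 11, u(3) = 9, u(4) = 3, u(5) = 13, u(6) = 1.
Since u(6) = u(0) = 1, the sequence is periodic with period 6.
(1040 - 0) mod 6 = 2, so u(1040) = u(2) = 11.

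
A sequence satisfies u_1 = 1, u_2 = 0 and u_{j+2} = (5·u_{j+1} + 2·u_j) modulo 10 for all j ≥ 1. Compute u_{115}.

2

u_1 = 1; u_2 = 0; u_3 = 2; u_4 = 0; u_5 = 4; u_6 = 0; u_7 = 8; u_8 = 0; u_9 = 6; u_{10} = 0; u_{11} = 2.
Since (u_{10}, u_{11}) = (u_2, u_3) = (0, 2) (two consecutive terms determine the rest), the sequence is eventually periodic: after a pre-period of length 1 it cycles with period 8.
For j ≥ 2, u_j depends only on (j - 2) mod 8. (115 - 2) mod 8 = 1, so u_{115} = u_3 = 2.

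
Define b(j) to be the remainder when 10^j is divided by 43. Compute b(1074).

b(0) = 1, b(1) = 10, b(2) = 14, b(3) = 11, b(4) = 24, b(5) = 25, b(6) = 35, b(7) = 6, b(8) = 17, b(9) = 41, b(10) = 23, b(11) = 15, b(12) = 21, b(13) = 38, b(14) = 36, b(15) = 16, b(16) = 31, b(17) = 9, b(18) = 4, b(19) = 40, b(20) = 13, b(21) = 1.
Since b(21) = b(0) = 1, the sequence is periodic with period 21.
So b(1074) = b(0 + ((1074-0) mod 21)) = b(3) = 11.

11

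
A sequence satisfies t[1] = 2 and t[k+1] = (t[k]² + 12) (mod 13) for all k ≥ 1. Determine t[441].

8

Listing terms: t[1] = 2, t[2] = 3, t[3] = 8, t[4] = 11, t[5] = 3.
Since t[5] = t[2] = 3, the sequence is eventually periodic: after a pre-period of length 1 it cycles with period 3.
For k ≥ 2, t[k] depends only on (k - 2) mod 3. (441 - 2) mod 3 = 1, so t[441] = t[3] = 8.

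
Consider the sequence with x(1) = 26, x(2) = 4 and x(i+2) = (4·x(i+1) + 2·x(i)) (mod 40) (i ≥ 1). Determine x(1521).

Computing terms: x(1) = 26, x(2) = 4, x(3) = 28, x(4) = 0, x(5) = 16, x(6) = 24, x(7) = 8, x(8) = 0, x(9) = 16.
Since (x(8), x(9)) = (x(4), x(5)) = (0, 16) (two consecutive terms determine the rest), the sequence is eventually periodic: after a pre-period of length 3 it cycles with period 4.
For i ≥ 4, x(i) depends only on (i - 4) mod 4. (1521 - 4) mod 4 = 1, so x(1521) = x(5) = 16.

16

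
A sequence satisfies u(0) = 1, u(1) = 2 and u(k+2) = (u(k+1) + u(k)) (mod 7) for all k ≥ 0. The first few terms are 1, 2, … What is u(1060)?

1

Computing terms: u(0) = 1,  u(1) = 2,  u(2) = 3,  u(3) = 5,  u(4) = 1,  u(5) = 6,  u(6) = 0,  u(7) = 6,  u(8) = 6,  u(9) = 5,  u(10) = 4,  u(11) = 2,  u(12) = 6,  u(13) = 1,  u(14) = 0,  u(15) = 1,  u(16) = 1,  u(17) = 2.
The sequence repeats with period 16.
(1060 - 0) mod 16 = 4, so u(1060) = u(4) = 1.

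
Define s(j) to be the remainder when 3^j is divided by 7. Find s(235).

Computing terms: s(0) = 1,  s(1) = 3,  s(2) = 2,  s(3) = 6,  s(4) = 4,  s(5) = 5,  s(6) = 1.
Since s(6) = s(0) = 1, the sequence is periodic with period 6.
So s(235) = s(0 + ((235-0) mod 6)) = s(1) = 3.

3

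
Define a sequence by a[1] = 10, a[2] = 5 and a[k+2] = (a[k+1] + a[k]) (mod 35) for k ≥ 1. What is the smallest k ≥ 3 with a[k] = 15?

3

We have a[1] = 10; a[2] = 5; a[3] = 15; a[4] = 20; a[5] = 0; a[6] = 20; a[7] = 20; a[8] = 5; a[9] = 25; a[10] = 30; a[11] = 20; a[12] = 15; a[13] = 0; a[14] = 15; a[15] = 15; a[16] = 30; a[17] = 10; a[18] = 5.
Since (a[17], a[18]) = (a[1], a[2]) = (10, 5) (two consecutive terms determine the rest), the sequence is periodic with period 16.
The value 15 first appears (with k ≥ 3) at a[3].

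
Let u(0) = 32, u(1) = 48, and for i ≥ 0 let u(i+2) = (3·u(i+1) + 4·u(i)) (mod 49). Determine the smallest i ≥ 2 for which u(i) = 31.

We have u(0) = 32,  u(1) = 48,  u(2) = 27,  u(3) = 28,  u(4) = 45,  u(5) = 2,  u(6) = 39,  u(7) = 27,  u(8) = 41,  u(9) = 35,  u(10) = 24,  u(11) = 16,  u(12) = 46,  u(13) = 6,  u(14) = 6,  u(15) = 42,  u(16) = 3,  u(17) = 30,  u(18) = 4,  u(19) = 34,  u(20) = 20,  u(21) = 0,  u(22) = 31,  u(23) = 44,  u(24) = 11,  u(25) = 13,  u(26) = 34,  u(27) = 7,  u(28) = 10,  u(29) = 9,  u(30) = 18,  u(31) = 41,  u(32) = 48,  u(33) = 14,  u(34) = 38,  u(35) = 23,  u(36) = 25,  u(37) = 20,  u(38) = 13,  u(39) = 21,  u(40) = 17,  u(41) = 37,  u(42) = 32,  u(43) = 48.
Since (u(42), u(43)) = (u(0), u(1)) = (32, 48) (two consecutive terms determine the rest), the sequence is periodic with period 42.
The value 31 first appears (with i ≥ 2) at u(22).

22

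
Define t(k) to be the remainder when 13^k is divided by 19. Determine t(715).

15

Computing terms: t(0) = 1; t(1) = 13; t(2) = 17; t(3) = 12; t(4) = 4; t(5) = 14; t(6) = 11; t(7) = 10; t(8) = 16; t(9) = 18; t(10) = 6; t(11) = 2; t(12) = 7; t(13) = 15; t(14) = 5; t(15) = 8; t(16) = 9; t(17) = 3; t(18) = 1.
Since t(18) = t(0) = 1, the sequence is periodic with period 18.
So t(715) = t(0 + ((715-0) mod 18)) = t(13) = 15.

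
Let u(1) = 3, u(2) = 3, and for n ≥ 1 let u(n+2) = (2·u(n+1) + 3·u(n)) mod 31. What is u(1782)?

Computing terms: u(1) = 3, u(2) = 3, u(3) = 15, u(4) = 8, u(5) = 30, u(6) = 22, u(7) = 10, u(8) = 24, u(9) = 16, u(10) = 11, u(11) = 8, u(12) = 18, u(13) = 29, u(14) = 19, u(15) = 1, u(16) = 28, u(17) = 28, u(18) = 16, u(19) = 23, u(20) = 1, u(21) = 9, u(22) = 21, u(23) = 7, u(24) = 15, u(25) = 20, u(26) = 23, u(27) = 13, u(28) = 2, u(29) = 12, u(30) = 30, u(31) = 3, u(32) = 3.
The sequence repeats with period 30.
So u(1782) = u(1 + ((1782-1) mod 30)) = u(12) = 18.

18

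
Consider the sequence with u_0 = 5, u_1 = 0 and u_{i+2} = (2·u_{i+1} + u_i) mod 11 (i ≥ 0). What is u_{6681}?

5

Computing terms: u_0 = 5,  u_1 = 0,  u_2 = 5,  u_3 = 10,  u_4 = 3,  u_5 = 5,  u_6 = 2,  u_7 = 9,  u_8 = 9,  u_9 = 5,  u_{10} = 8,  u_{11} = 10,  u_{12} = 6,  u_{13} = 0,  u_{14} = 6,  u_{15} = 1,  u_{16} = 8,  u_{17} = 6,  u_{18} = 9,  u_{19} = 2,  u_{20} = 2,  u_{21} = 6,  u_{22} = 3,  u_{23} = 1,  u_{24} = 5,  u_{25} = 0.
Since (u_{24}, u_{25}) = (u_0, u_1) = (5, 0) (two consecutive terms determine the rest), the sequence is periodic with period 24.
(6681 - 0) mod 24 = 9, so u_{6681} = u_9 = 5.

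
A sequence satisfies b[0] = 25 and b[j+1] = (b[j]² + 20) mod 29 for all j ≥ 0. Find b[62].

Computing terms: b[0] = 25; b[1] = 7; b[2] = 11; b[3] = 25.
Since b[3] = b[0] = 25, the sequence is periodic with period 3.
(62 - 0) mod 3 = 2, so b[62] = b[2] = 11.

11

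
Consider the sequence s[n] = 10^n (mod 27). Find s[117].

1

We have s[1] = 10,  s[2] = 19,  s[3] = 1,  s[4] = 10.
Since s[4] = s[1] = 10, the sequence is periodic with period 3.
So s[117] = s[1 + ((117-1) mod 3)] = s[3] = 1.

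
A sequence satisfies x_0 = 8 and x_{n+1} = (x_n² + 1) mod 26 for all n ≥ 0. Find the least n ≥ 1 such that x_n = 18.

4

x_0 = 8,  x_1 = 13,  x_2 = 14,  x_3 = 15,  x_4 = 18,  x_5 = 13.
Since x_5 = x_1 = 13, the sequence is eventually periodic: after a pre-period of length 1 it cycles with period 4.
The value 18 first appears (with n ≥ 1) at x_4.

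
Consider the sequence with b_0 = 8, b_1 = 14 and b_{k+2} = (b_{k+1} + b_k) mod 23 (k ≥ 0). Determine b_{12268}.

11

We have b_0 = 8, b_1 = 14, b_2 = 22, b_3 = 13, b_4 = 12, b_5 = 2, b_6 = 14, b_7 = 16, b_8 = 7, b_9 = 0, b_{10} = 7, b_{11} = 7, b_{12} = 14, b_{13} = 21, b_{14} = 12, b_{15} = 10, b_{16} = 22, b_{17} = 9, b_{18} = 8, b_{19} = 17, b_{20} = 2, b_{21} = 19, b_{22} = 21, b_{23} = 17, b_{24} = 15, b_{25} = 9, b_{26} = 1, b_{27} = 10, b_{28} = 11, b_{29} = 21, b_{30} = 9, b_{31} = 7, b_{32} = 16, b_{33} = 0, b_{34} = 16, b_{35} = 16, b_{36} = 9, b_{37} = 2, b_{38} = 11, b_{39} = 13, b_{40} = 1, b_{41} = 14, b_{42} = 15, b_{43} = 6, b_{44} = 21, b_{45} = 4, b_{46} = 2, b_{47} = 6, b_{48} = 8, b_{49} = 14.
The sequence repeats with period 48.
So b_{12268} = b_{0 + ((12268-0) mod 48)} = b_{28} = 11.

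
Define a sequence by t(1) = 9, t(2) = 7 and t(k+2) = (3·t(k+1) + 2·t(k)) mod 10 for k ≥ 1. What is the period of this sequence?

24

Listing terms: t(1) = 9; t(2) = 7; t(3) = 9; t(4) = 1; t(5) = 1; t(6) = 5; t(7) = 7; t(8) = 1; t(9) = 7; t(10) = 3; t(11) = 3; t(12) = 5; t(13) = 1; t(14) = 3; t(15) = 1; t(16) = 9; t(17) = 9; t(18) = 5; t(19) = 3; t(20) = 9; t(21) = 3; t(22) = 7; t(23) = 7; t(24) = 5; t(25) = 9; t(26) = 7.
The sequence repeats with period 24.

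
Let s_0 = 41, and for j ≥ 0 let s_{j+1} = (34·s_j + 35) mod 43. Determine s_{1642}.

38

Listing terms: s_0 = 41; s_1 = 10; s_2 = 31; s_3 = 14; s_4 = 38; s_5 = 37; s_6 = 3; s_7 = 8; s_8 = 6; s_9 = 24; s_{10} = 34; s_{11} = 30; s_{12} = 23; s_{13} = 0; s_{14} = 35; s_{15} = 21; s_{16} = 18; s_{17} = 2; s_{18} = 17; s_{19} = 11; s_{20} = 22; s_{21} = 9; s_{22} = 40; s_{23} = 19; s_{24} = 36; s_{25} = 12; s_{26} = 13; s_{27} = 4; s_{28} = 42; s_{29} = 1; s_{30} = 26; s_{31} = 16; s_{32} = 20; s_{33} = 27; s_{34} = 7; s_{35} = 15; s_{36} = 29; s_{37} = 32; s_{38} = 5; s_{39} = 33; s_{40} = 39; s_{41} = 28; s_{42} = 41.
The sequence repeats with period 42.
So s_{1642} = s_{0 + ((1642-0) mod 42)} = s_4 = 38.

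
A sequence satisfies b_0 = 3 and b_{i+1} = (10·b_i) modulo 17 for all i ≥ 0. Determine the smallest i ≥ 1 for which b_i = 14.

8

Computing terms: b_0 = 3,  b_1 = 13,  b_2 = 11,  b_3 = 8,  b_4 = 12,  b_5 = 1,  b_6 = 10,  b_7 = 15,  b_8 = 14,  b_9 = 4,  b_{10} = 6,  b_{11} = 9,  b_{12} = 5,  b_{13} = 16,  b_{14} = 7,  b_{15} = 2,  b_{16} = 3.
The sequence repeats with period 16.
The value 14 first appears (with i ≥ 1) at b_8.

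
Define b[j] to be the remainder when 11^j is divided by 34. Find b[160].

We have b[0] = 1, b[1] = 11, b[2] = 19, b[3] = 5, b[4] = 21, b[5] = 27, b[6] = 25, b[7] = 3, b[8] = 33, b[9] = 23, b[10] = 15, b[11] = 29, b[12] = 13, b[13] = 7, b[14] = 9, b[15] = 31, b[16] = 1.
The sequence repeats with period 16.
So b[160] = b[0 + ((160-0) mod 16)] = b[0] = 1.

1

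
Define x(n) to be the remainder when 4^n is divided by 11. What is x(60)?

We have x(0) = 1; x(1) = 4; x(2) = 5; x(3) = 9; x(4) = 3; x(5) = 1.
The sequence repeats with period 5.
So x(60) = x(0 + ((60-0) mod 5)) = x(0) = 1.

1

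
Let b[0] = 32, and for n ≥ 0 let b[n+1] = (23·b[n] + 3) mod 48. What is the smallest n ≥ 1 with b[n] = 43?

3

Listing terms: b[0] = 32, b[1] = 19, b[2] = 8, b[3] = 43, b[4] = 32.
The sequence repeats with period 4.
The value 43 first appears (with n ≥ 1) at b[3].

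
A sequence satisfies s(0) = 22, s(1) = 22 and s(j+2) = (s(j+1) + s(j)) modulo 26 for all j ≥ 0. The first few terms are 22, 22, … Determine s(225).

22

Computing terms: s(0) = 22,  s(1) = 22,  s(2) = 18,  s(3) = 14,  s(4) = 6,  s(5) = 20,  s(6) = 0,  s(7) = 20,  s(8) = 20,  s(9) = 14,  s(10) = 8,  s(11) = 22,  s(12) = 4,  s(13) = 0,  s(14) = 4,  s(15) = 4,  s(16) = 8,  s(17) = 12,  s(18) = 20,  s(19) = 6,  s(20) = 0,  s(21) = 6,  s(22) = 6,  s(23) = 12,  s(24) = 18,  s(25) = 4,  s(26) = 22,  s(27) = 0,  s(28) = 22,  s(29) = 22.
The sequence repeats with period 28.
(225 - 0) mod 28 = 1, so s(225) = s(1) = 22.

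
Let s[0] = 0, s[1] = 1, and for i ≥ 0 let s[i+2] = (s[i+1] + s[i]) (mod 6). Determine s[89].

1

Listing terms: s[0] = 0; s[1] = 1; s[2] = 1; s[3] = 2; s[4] = 3; s[5] = 5; s[6] = 2; s[7] = 1; s[8] = 3; s[9] = 4; s[10] = 1; s[11] = 5; s[12] = 0; s[13] = 5; s[14] = 5; s[15] = 4; s[16] = 3; s[17] = 1; s[18] = 4; s[19] = 5; s[20] = 3; s[21] = 2; s[22] = 5; s[23] = 1; s[24] = 0; s[25] = 1.
The sequence repeats with period 24.
(89 - 0) mod 24 = 17, so s[89] = s[17] = 1.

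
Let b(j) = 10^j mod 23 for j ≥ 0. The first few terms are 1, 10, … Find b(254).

13

Listing terms: b(0) = 1; b(1) = 10; b(2) = 8; b(3) = 11; b(4) = 18; b(5) = 19; b(6) = 6; b(7) = 14; b(8) = 2; b(9) = 20; b(10) = 16; b(11) = 22; b(12) = 13; b(13) = 15; b(14) = 12; b(15) = 5; b(16) = 4; b(17) = 17; b(18) = 9; b(19) = 21; b(20) = 3; b(21) = 7; b(22) = 1.
Since b(22) = b(0) = 1, the sequence is periodic with period 22.
So b(254) = b(0 + ((254-0) mod 22)) = b(12) = 13.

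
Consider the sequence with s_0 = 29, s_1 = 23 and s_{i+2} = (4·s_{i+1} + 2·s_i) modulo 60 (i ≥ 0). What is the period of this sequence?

Listing terms: s_0 = 29, s_1 = 23, s_2 = 30, s_3 = 46, s_4 = 4, s_5 = 48, s_6 = 20, s_7 = 56, s_8 = 24, s_9 = 28, s_{10} = 40, s_{11} = 36, s_{12} = 44, s_{13} = 8, s_{14} = 0, s_{15} = 16, s_{16} = 4, s_{17} = 48.
Since (s_{16}, s_{17}) = (s_4, s_5) = (4, 48) (two consecutive terms determine the rest), the sequence is eventually periodic: after a pre-period of length 4 it cycles with period 12.

12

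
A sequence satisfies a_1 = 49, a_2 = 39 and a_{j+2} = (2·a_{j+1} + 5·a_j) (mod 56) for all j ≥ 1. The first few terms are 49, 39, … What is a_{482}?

39

Computing terms: a_1 = 49,  a_2 = 39,  a_3 = 43,  a_4 = 1,  a_5 = 49,  a_6 = 47,  a_7 = 3,  a_8 = 17,  a_9 = 49,  a_{10} = 15,  a_{11} = 51,  a_{12} = 9,  a_{13} = 49,  a_{14} = 31,  a_{15} = 27,  a_{16} = 41,  a_{17} = 49,  a_{18} = 23,  a_{19} = 11,  a_{20} = 25,  a_{21} = 49,  a_{22} = 55,  a_{23} = 19,  a_{24} = 33,  a_{25} = 49,  a_{26} = 39.
Since (a_{25}, a_{26}) = (a_1, a_2) = (49, 39) (two consecutive terms determine the rest), the sequence is periodic with period 24.
So a_{482} = a_{1 + ((482-1) mod 24)} = a_2 = 39.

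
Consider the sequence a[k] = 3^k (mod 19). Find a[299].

10

Computing terms: a[0] = 1,  a[1] = 3,  a[2] = 9,  a[3] = 8,  a[4] = 5,  a[5] = 15,  a[6] = 7,  a[7] = 2,  a[8] = 6,  a[9] = 18,  a[10] = 16,  a[11] = 10,  a[12] = 11,  a[13] = 14,  a[14] = 4,  a[15] = 12,  a[16] = 17,  a[17] = 13,  a[18] = 1.
Since a[18] = a[0] = 1, the sequence is periodic with period 18.
So a[299] = a[0 + ((299-0) mod 18)] = a[11] = 10.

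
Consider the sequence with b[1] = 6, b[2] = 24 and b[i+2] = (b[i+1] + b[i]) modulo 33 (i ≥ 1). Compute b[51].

Computing terms: b[1] = 6,  b[2] = 24,  b[3] = 30,  b[4] = 21,  b[5] = 18,  b[6] = 6,  b[7] = 24.
Since (b[6], b[7]) = (b[1], b[2]) = (6, 24) (two consecutive terms determine the rest), the sequence is periodic with period 5.
So b[51] = b[1 + ((51-1) mod 5)] = b[1] = 6.

6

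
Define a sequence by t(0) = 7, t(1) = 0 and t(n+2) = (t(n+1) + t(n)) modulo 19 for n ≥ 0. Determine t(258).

16

Listing terms: t(0) = 7,  t(1) = 0,  t(2) = 7,  t(3) = 7,  t(4) = 14,  t(5) = 2,  t(6) = 16,  t(7) = 18,  t(8) = 15,  t(9) = 14,  t(10) = 10,  t(11) = 5,  t(12) = 15,  t(13) = 1,  t(14) = 16,  t(15) = 17,  t(16) = 14,  t(17) = 12,  t(18) = 7,  t(19) = 0.
Since (t(18), t(19)) = (t(0), t(1)) = (7, 0) (two consecutive terms determine the rest), the sequence is periodic with period 18.
(258 - 0) mod 18 = 6, so t(258) = t(6) = 16.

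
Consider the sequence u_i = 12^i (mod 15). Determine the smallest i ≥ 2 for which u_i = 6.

4

u_1 = 12; u_2 = 9; u_3 = 3; u_4 = 6; u_5 = 12.
The sequence repeats with period 4.
The value 6 first appears (with i ≥ 2) at u_4.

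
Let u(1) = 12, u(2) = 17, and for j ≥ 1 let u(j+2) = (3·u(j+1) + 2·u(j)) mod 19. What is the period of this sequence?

18

We have u(1) = 12, u(2) = 17, u(3) = 18, u(4) = 12, u(5) = 15, u(6) = 12, u(7) = 9, u(8) = 13, u(9) = 0, u(10) = 7, u(11) = 2, u(12) = 1, u(13) = 7, u(14) = 4, u(15) = 7, u(16) = 10, u(17) = 6, u(18) = 0, u(19) = 12, u(20) = 17.
Since (u(19), u(20)) = (u(1), u(2)) = (12, 17) (two consecutive terms determine the rest), the sequence is periodic with period 18.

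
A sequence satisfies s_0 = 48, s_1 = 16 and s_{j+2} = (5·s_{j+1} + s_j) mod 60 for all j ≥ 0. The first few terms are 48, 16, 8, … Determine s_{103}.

16

s_0 = 48; s_1 = 16; s_2 = 8; s_3 = 56; s_4 = 48; s_5 = 56; s_6 = 28; s_7 = 16; s_8 = 48; s_9 = 16.
Since (s_8, s_9) = (s_0, s_1) = (48, 16) (two consecutive terms determine the rest), the sequence is periodic with period 8.
(103 - 0) mod 8 = 7, so s_{103} = s_7 = 16.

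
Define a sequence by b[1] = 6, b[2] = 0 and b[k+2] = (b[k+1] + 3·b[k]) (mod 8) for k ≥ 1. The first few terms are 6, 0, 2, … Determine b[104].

0

Listing terms: b[1] = 6, b[2] = 0, b[3] = 2, b[4] = 2, b[5] = 0, b[6] = 6, b[7] = 6, b[8] = 0.
Since (b[7], b[8]) = (b[1], b[2]) = (6, 0) (two consecutive terms determine the rest), the sequence is periodic with period 6.
So b[104] = b[1 + ((104-1) mod 6)] = b[2] = 0.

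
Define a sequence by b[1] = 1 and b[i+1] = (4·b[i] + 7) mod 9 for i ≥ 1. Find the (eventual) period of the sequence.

9

We have b[1] = 1; b[2] = 2; b[3] = 6; b[4] = 4; b[5] = 5; b[6] = 0; b[7] = 7; b[8] = 8; b[9] = 3; b[10] = 1.
Since b[10] = b[1] = 1, the sequence is periodic with period 9.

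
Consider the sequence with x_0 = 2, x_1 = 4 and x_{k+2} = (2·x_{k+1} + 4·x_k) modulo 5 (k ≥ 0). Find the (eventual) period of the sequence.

Listing terms: x_0 = 2,  x_1 = 4,  x_2 = 1,  x_3 = 3,  x_4 = 0,  x_5 = 2,  x_6 = 4.
The sequence repeats with period 5.

5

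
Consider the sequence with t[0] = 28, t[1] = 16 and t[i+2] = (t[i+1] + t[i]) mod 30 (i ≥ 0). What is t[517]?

We have t[0] = 28; t[1] = 16; t[2] = 14; t[3] = 0; t[4] = 14; t[5] = 14; t[6] = 28; t[7] = 12; t[8] = 10; t[9] = 22; t[10] = 2; t[11] = 24; t[12] = 26; t[13] = 20; t[14] = 16; t[15] = 6; t[16] = 22; t[17] = 28; t[18] = 20; t[19] = 18; t[20] = 8; t[21] = 26; t[22] = 4; t[23] = 0; t[24] = 4; t[25] = 4; t[26] = 8; t[27] = 12; t[28] = 20; t[29] = 2; t[30] = 22; t[31] = 24; t[32] = 16; t[33] = 10; t[34] = 26; t[35] = 6; t[36] = 2; t[37] = 8; t[38] = 10; t[39] = 18; t[40] = 28; t[41] = 16.
Since (t[40], t[41]) = (t[0], t[1]) = (28, 16) (two consecutive terms determine the rest), the sequence is periodic with period 40.
So t[517] = t[0 + ((517-0) mod 40)] = t[37] = 8.

8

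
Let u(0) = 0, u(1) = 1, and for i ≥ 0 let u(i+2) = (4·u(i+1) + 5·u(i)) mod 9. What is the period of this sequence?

We have u(0) = 0,  u(1) = 1,  u(2) = 4,  u(3) = 3,  u(4) = 5,  u(5) = 8,  u(6) = 3,  u(7) = 7,  u(8) = 7,  u(9) = 0,  u(10) = 8,  u(11) = 5,  u(12) = 6,  u(13) = 4,  u(14) = 1,  u(15) = 6,  u(16) = 2,  u(17) = 2,  u(18) = 0,  u(19) = 1.
Since (u(18), u(19)) = (u(0), u(1)) = (0, 1) (two consecutive terms determine the rest), the sequence is periodic with period 18.

18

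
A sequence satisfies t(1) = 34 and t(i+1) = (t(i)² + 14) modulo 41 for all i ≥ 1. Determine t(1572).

9

t(1) = 34; t(2) = 22; t(3) = 6; t(4) = 9; t(5) = 13; t(6) = 19; t(7) = 6.
Since t(7) = t(3) = 6, the sequence is eventually periodic: after a pre-period of length 2 it cycles with period 4.
For i ≥ 3, t(i) depends only on (i - 3) mod 4. (1572 - 3) mod 4 = 1, so t(1572) = t(4) = 9.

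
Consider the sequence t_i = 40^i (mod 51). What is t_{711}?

We have t_0 = 1, t_1 = 40, t_2 = 19, t_3 = 46, t_4 = 4, t_5 = 7, t_6 = 25, t_7 = 31, t_8 = 16, t_9 = 28, t_{10} = 49, t_{11} = 22, t_{12} = 13, t_{13} = 10, t_{14} = 43, t_{15} = 37, t_{16} = 1.
Since t_{16} = t_0 = 1, the sequence is periodic with period 16.
So t_{711} = t_{0 + ((711-0) mod 16)} = t_7 = 31.

31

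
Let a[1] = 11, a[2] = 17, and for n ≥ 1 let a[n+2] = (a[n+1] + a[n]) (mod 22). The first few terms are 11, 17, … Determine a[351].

a[1] = 11, a[2] = 17, a[3] = 6, a[4] = 1, a[5] = 7, a[6] = 8, a[7] = 15, a[8] = 1, a[9] = 16, a[10] = 17, a[11] = 11, a[12] = 6, a[13] = 17, a[14] = 1, a[15] = 18, a[16] = 19, a[17] = 15, a[18] = 12, a[19] = 5, a[20] = 17, a[21] = 0, a[22] = 17, a[23] = 17, a[24] = 12, a[25] = 7, a[26] = 19, a[27] = 4, a[28] = 1, a[29] = 5, a[30] = 6, a[31] = 11, a[32] = 17.
The sequence repeats with period 30.
So a[351] = a[1 + ((351-1) mod 30)] = a[21] = 0.

0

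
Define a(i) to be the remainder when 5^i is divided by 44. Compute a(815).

Computing terms: a(1) = 5,  a(2) = 25,  a(3) = 37,  a(4) = 9,  a(5) = 1,  a(6) = 5.
Since a(6) = a(1) = 5, the sequence is periodic with period 5.
So a(815) = a(1 + ((815-1) mod 5)) = a(5) = 1.

1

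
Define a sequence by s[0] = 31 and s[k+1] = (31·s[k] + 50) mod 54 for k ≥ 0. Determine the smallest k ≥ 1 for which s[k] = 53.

Listing terms: s[0] = 31, s[1] = 39, s[2] = 17, s[3] = 37, s[4] = 9, s[5] = 5, s[6] = 43, s[7] = 33, s[8] = 47, s[9] = 49, s[10] = 3, s[11] = 35, s[12] = 1, s[13] = 27, s[14] = 23, s[15] = 7, s[16] = 51, s[17] = 11, s[18] = 13, s[19] = 21, s[20] = 53, s[21] = 19, s[22] = 45, s[23] = 41, s[24] = 25, s[25] = 15, s[26] = 29, s[27] = 31.
Since s[27] = s[0] = 31, the sequence is periodic with period 27.
The value 53 first appears (with k ≥ 1) at s[20].

20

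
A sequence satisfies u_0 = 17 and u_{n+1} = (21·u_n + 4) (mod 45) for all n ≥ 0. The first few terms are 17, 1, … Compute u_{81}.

Listing terms: u_0 = 17; u_1 = 1; u_2 = 25; u_3 = 34; u_4 = 43; u_5 = 7; u_6 = 16; u_7 = 25.
Since u_7 = u_2 = 25, the sequence is eventually periodic: after a pre-period of length 2 it cycles with period 5.
For n ≥ 2, u_n depends only on (n - 2) mod 5. (81 - 2) mod 5 = 4, so u_{81} = u_6 = 16.

16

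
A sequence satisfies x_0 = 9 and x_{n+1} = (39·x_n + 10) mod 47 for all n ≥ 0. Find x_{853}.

8

Listing terms: x_0 = 9, x_1 = 32, x_2 = 36, x_3 = 4, x_4 = 25, x_5 = 45, x_6 = 26, x_7 = 37, x_8 = 43, x_9 = 42, x_{10} = 3, x_{11} = 33, x_{12} = 28, x_{13} = 21, x_{14} = 30, x_{15} = 5, x_{16} = 17, x_{17} = 15, x_{18} = 31, x_{19} = 44, x_{20} = 34, x_{21} = 20, x_{22} = 38, x_{23} = 35, x_{24} = 12, x_{25} = 8, x_{26} = 40, x_{27} = 19, x_{28} = 46, x_{29} = 18, x_{30} = 7, x_{31} = 1, x_{32} = 2, x_{33} = 41, x_{34} = 11, x_{35} = 16, x_{36} = 23, x_{37} = 14, x_{38} = 39, x_{39} = 27, x_{40} = 29, x_{41} = 13, x_{42} = 0, x_{43} = 10, x_{44} = 24, x_{45} = 6, x_{46} = 9.
The sequence repeats with period 46.
(853 - 0) mod 46 = 25, so x_{853} = x_{25} = 8.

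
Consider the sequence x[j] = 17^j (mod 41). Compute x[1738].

20

Listing terms: x[0] = 1,  x[1] = 17,  x[2] = 2,  x[3] = 34,  x[4] = 4,  x[5] = 27,  x[6] = 8,  x[7] = 13,  x[8] = 16,  x[9] = 26,  x[10] = 32,  x[11] = 11,  x[12] = 23,  x[13] = 22,  x[14] = 5,  x[15] = 3,  x[16] = 10,  x[17] = 6,  x[18] = 20,  x[19] = 12,  x[20] = 40,  x[21] = 24,  x[22] = 39,  x[23] = 7,  x[24] = 37,  x[25] = 14,  x[26] = 33,  x[27] = 28,  x[28] = 25,  x[29] = 15,  x[30] = 9,  x[31] = 30,  x[32] = 18,  x[33] = 19,  x[34] = 36,  x[35] = 38,  x[36] = 31,  x[37] = 35,  x[38] = 21,  x[39] = 29,  x[40] = 1.
The sequence repeats with period 40.
(1738 - 0) mod 40 = 18, so x[1738] = x[18] = 20.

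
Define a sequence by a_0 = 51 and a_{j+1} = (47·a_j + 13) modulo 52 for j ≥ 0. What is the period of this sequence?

We have a_0 = 51; a_1 = 18; a_2 = 27; a_3 = 34; a_4 = 51.
Since a_4 = a_0 = 51, the sequence is periodic with period 4.

4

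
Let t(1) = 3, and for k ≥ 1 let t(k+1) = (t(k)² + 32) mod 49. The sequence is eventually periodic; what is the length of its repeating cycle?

We have t(1) = 3; t(2) = 41; t(3) = 47; t(4) = 36; t(5) = 5; t(6) = 8; t(7) = 47.
Since t(7) = t(3) = 47, the sequence is eventually periodic: after a pre-period of length 2 it cycles with period 4.

4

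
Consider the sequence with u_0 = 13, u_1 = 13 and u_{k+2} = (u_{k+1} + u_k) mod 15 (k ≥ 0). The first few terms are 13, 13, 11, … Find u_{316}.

Computing terms: u_0 = 13,  u_1 = 13,  u_2 = 11,  u_3 = 9,  u_4 = 5,  u_5 = 14,  u_6 = 4,  u_7 = 3,  u_8 = 7,  u_9 = 10,  u_{10} = 2,  u_{11} = 12,  u_{12} = 14,  u_{13} = 11,  u_{14} = 10,  u_{15} = 6,  u_{16} = 1,  u_{17} = 7,  u_{18} = 8,  u_{19} = 0,  u_{20} = 8,  u_{21} = 8,  u_{22} = 1,  u_{23} = 9,  u_{24} = 10,  u_{25} = 4,  u_{26} = 14,  u_{27} = 3,  u_{28} = 2,  u_{29} = 5,  u_{30} = 7,  u_{31} = 12,  u_{32} = 4,  u_{33} = 1,  u_{34} = 5,  u_{35} = 6,  u_{36} = 11,  u_{37} = 2,  u_{38} = 13,  u_{39} = 0,  u_{40} = 13,  u_{41} = 13.
Since (u_{40}, u_{41}) = (u_0, u_1) = (13, 13) (two consecutive terms determine the rest), the sequence is periodic with period 40.
So u_{316} = u_{0 + ((316-0) mod 40)} = u_{36} = 11.

11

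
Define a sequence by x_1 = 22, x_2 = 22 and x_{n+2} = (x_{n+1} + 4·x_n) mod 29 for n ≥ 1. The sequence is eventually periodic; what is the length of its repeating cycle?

35

x_1 = 22; x_2 = 22; x_3 = 23; x_4 = 24; x_5 = 0; x_6 = 9; x_7 = 9; x_8 = 16; x_9 = 23; x_{10} = 0; x_{11} = 5; x_{12} = 5; x_{13} = 25; x_{14} = 16; x_{15} = 0; x_{16} = 6; x_{17} = 6; x_{18} = 1; x_{19} = 25; x_{20} = 0; x_{21} = 13; x_{22} = 13; x_{23} = 7; x_{24} = 1; x_{25} = 0; x_{26} = 4; x_{27} = 4; x_{28} = 20; x_{29} = 7; x_{30} = 0; x_{31} = 28; x_{32} = 28; x_{33} = 24; x_{34} = 20; x_{35} = 0; x_{36} = 22; x_{37} = 22.
The sequence repeats with period 35.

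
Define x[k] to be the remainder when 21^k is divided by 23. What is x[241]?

x[1] = 21; x[2] = 4; x[3] = 15; x[4] = 16; x[5] = 14; x[6] = 18; x[7] = 10; x[8] = 3; x[9] = 17; x[10] = 12; x[11] = 22; x[12] = 2; x[13] = 19; x[14] = 8; x[15] = 7; x[16] = 9; x[17] = 5; x[18] = 13; x[19] = 20; x[20] = 6; x[21] = 11; x[22] = 1; x[23] = 21.
The sequence repeats with period 22.
So x[241] = x[1 + ((241-1) mod 22)] = x[21] = 11.

11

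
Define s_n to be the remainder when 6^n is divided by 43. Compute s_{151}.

6

Computing terms: s_1 = 6, s_2 = 36, s_3 = 1, s_4 = 6.
The sequence repeats with period 3.
So s_{151} = s_{1 + ((151-1) mod 3)} = s_1 = 6.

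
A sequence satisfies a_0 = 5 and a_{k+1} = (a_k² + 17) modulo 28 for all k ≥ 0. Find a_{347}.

a_0 = 5,  a_1 = 14,  a_2 = 17,  a_3 = 26,  a_4 = 21,  a_5 = 10,  a_6 = 5.
Since a_6 = a_0 = 5, the sequence is periodic with period 6.
So a_{347} = a_{0 + ((347-0) mod 6)} = a_5 = 10.

10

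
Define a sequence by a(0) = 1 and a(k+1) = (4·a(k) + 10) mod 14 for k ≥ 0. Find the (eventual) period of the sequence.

Listing terms: a(0) = 1, a(1) = 0, a(2) = 10, a(3) = 8, a(4) = 0.
Since a(4) = a(1) = 0, the sequence is eventually periodic: after a pre-period of length 1 it cycles with period 3.

3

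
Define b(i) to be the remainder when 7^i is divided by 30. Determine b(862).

b(0) = 1, b(1) = 7, b(2) = 19, b(3) = 13, b(4) = 1.
Since b(4) = b(0) = 1, the sequence is periodic with period 4.
(862 - 0) mod 4 = 2, so b(862) = b(2) = 19.

19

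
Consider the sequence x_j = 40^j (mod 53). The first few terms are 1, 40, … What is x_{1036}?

x_0 = 1; x_1 = 40; x_2 = 10; x_3 = 29; x_4 = 47; x_5 = 25; x_6 = 46; x_7 = 38; x_8 = 36; x_9 = 9; x_{10} = 42; x_{11} = 37; x_{12} = 49; x_{13} = 52; x_{14} = 13; x_{15} = 43; x_{16} = 24; x_{17} = 6; x_{18} = 28; x_{19} = 7; x_{20} = 15; x_{21} = 17; x_{22} = 44; x_{23} = 11; x_{24} = 16; x_{25} = 4; x_{26} = 1.
The sequence repeats with period 26.
(1036 - 0) mod 26 = 22, so x_{1036} = x_{22} = 44.

44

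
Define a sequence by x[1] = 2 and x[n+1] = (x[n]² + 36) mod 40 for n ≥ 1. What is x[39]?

36

Listing terms: x[1] = 2; x[2] = 0; x[3] = 36; x[4] = 12; x[5] = 20; x[6] = 36.
Since x[6] = x[3] = 36, the sequence is eventually periodic: after a pre-period of length 2 it cycles with period 3.
For n ≥ 3, x[n] depends only on (n - 3) mod 3. (39 - 3) mod 3 = 0, so x[39] = x[3] = 36.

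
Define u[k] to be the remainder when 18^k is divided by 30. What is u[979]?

We have u[0] = 1, u[1] = 18, u[2] = 24, u[3] = 12, u[4] = 6, u[5] = 18.
Since u[5] = u[1] = 18, the sequence is eventually periodic: after a pre-period of length 1 it cycles with period 4.
For k ≥ 1, u[k] depends only on (k - 1) mod 4. (979 - 1) mod 4 = 2, so u[979] = u[3] = 12.

12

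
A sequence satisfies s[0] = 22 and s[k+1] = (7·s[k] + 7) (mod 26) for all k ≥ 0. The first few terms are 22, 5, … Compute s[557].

We have s[0] = 22,  s[1] = 5,  s[2] = 16,  s[3] = 15,  s[4] = 8,  s[5] = 11,  s[6] = 6,  s[7] = 23,  s[8] = 12,  s[9] = 13,  s[10] = 20,  s[11] = 17,  s[12] = 22.
The sequence repeats with period 12.
So s[557] = s[0 + ((557-0) mod 12)] = s[5] = 11.

11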